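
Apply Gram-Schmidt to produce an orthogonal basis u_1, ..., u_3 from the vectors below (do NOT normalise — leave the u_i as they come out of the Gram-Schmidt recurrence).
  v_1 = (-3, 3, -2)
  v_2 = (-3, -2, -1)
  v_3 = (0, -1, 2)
Orthogonal basis:
  u_1 = (-3, 3, -2)
  u_2 = (-51/22, -59/22, -6/11)
  u_3 = (-189/283, 81/283, 405/283)

Apply the Gram-Schmidt recurrence
  u_1 = v_1
  u_i = v_i − Σ_{j<i} ((v_i · u_j) / (u_j · u_j)) · u_j.

Step by step this gives:
  u_1 = (-3, 3, -2)
  u_2 = (-51/22, -59/22, -6/11)
  u_3 = (-189/283, 81/283, 405/283)

Orthogonality check:
  u_2 · u_1 = 0 (should be 0)
  u_3 · u_1 = 0 (should be 0)
  u_3 · u_2 = 0 (should be 0)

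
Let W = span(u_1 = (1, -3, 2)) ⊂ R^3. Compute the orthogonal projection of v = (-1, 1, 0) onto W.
proj_W(v) = (-2/7, 6/7, -4/7)

Set up U = [u_1 | ... | u_1] ∈ R^(3×1). The projector onto W = col(U) is P = U (U^T U)^(-1) U^T.
Compute U^T U =
  [14],
and U^T v = (-4).
Solve U^T U · c = U^T v for the coefficients: c = (-2/7). The projection is proj_W(v) = U c.
Check: (v - proj_W(v)) · u_1 = 0  (should be 0).
Result: proj_W(v) = (-2/7, 6/7, -4/7).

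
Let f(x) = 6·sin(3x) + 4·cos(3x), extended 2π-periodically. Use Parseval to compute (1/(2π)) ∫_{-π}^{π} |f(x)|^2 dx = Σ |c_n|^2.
Σ |c_n|^2 = 26

Expand |f|^2 and use orthogonality of {sin(nx), cos(mx)} on [-π, π]:
  ∫_{-π}^{π} sin(nx)^2 dx = π, ∫ cos(mx)^2 dx = π, and cross terms integrate to 0.
So ∫_{-π}^{π} f(x)^2 dx = 6^2 · π + 4^2 · π = (36 + 16)π.
Divide by 2π: (36 + 16)/2 = 26.
By Parseval, this equals Σ |c_n|^2.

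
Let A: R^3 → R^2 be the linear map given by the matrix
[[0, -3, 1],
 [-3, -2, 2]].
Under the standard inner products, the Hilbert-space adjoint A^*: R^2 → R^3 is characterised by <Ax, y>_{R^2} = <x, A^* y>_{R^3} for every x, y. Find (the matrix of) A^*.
A^* = A^T =
[[0, -3],
 [-3, -2],
 [1, 2]]

For real matrices with standard dot products, the defining identity <Ax, y> = <x, A^* y> gives (Ax)^T y = x^T (A^*) y, i.e. x^T A^T y = x^T (A^*) y. Since this holds for all x, y, we must have A^* = A^T. Therefore
A^* =
[[0, -3],
 [-3, -2],
 [1, 2]].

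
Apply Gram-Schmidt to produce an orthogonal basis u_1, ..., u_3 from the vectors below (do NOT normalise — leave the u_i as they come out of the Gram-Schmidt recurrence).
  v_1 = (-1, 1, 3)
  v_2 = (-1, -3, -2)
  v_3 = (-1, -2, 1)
Orthogonal basis:
  u_1 = (-1, 1, 3)
  u_2 = (-19/11, -25/11, 2/11)
  u_3 = (49/90, -7/18, 14/45)

Apply the Gram-Schmidt recurrence
  u_1 = v_1
  u_i = v_i − Σ_{j<i} ((v_i · u_j) / (u_j · u_j)) · u_j.

Step by step this gives:
  u_1 = (-1, 1, 3)
  u_2 = (-19/11, -25/11, 2/11)
  u_3 = (49/90, -7/18, 14/45)

Orthogonality check:
  u_2 · u_1 = 0 (should be 0)
  u_3 · u_1 = 0 (should be 0)
  u_3 · u_2 = 0 (should be 0)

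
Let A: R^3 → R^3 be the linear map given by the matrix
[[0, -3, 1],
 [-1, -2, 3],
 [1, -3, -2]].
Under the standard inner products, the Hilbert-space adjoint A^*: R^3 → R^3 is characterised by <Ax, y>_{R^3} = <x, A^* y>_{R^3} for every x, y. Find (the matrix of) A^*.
A^* = A^T =
[[0, -1, 1],
 [-3, -2, -3],
 [1, 3, -2]]

For real matrices with standard dot products, the defining identity <Ax, y> = <x, A^* y> gives (Ax)^T y = x^T (A^*) y, i.e. x^T A^T y = x^T (A^*) y. Since this holds for all x, y, we must have A^* = A^T. Therefore
A^* =
[[0, -1, 1],
 [-3, -2, -3],
 [1, 3, -2]].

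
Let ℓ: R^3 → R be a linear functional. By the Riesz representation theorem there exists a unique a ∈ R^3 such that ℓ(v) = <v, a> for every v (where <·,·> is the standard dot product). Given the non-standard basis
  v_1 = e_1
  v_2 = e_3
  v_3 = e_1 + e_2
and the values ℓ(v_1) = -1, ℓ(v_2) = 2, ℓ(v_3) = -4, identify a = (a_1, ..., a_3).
a = (-1, -3, 2)

Write a = (a_1, ..., a_3) in the standard basis. For each basis vector v_i, ℓ(v_i) = <v_i, a> is a linear equation in the a_j's. Collect the n equations into a matrix system V a = ℓ, where row i of V is v_i (expressed in the standard basis). Since V is invertible (lower-triangular with 1s on the diagonal, up to permutation), solve by back-substitution:
  V =
[[1, 0, 0],
 [0, 0, 1],
 [1, 1, 0]]
  V a = (-1, 2, -4)
Solving gives a = (-1, -3, 2).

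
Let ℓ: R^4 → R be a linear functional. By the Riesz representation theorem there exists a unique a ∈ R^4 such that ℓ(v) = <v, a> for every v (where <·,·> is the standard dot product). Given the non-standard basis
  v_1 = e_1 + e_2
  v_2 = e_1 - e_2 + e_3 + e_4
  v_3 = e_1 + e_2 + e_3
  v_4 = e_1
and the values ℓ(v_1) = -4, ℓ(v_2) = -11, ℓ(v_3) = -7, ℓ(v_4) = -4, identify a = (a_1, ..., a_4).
a = (-4, 0, -3, -4)

Write a = (a_1, ..., a_4) in the standard basis. For each basis vector v_i, ℓ(v_i) = <v_i, a> is a linear equation in the a_j's. Collect the n equations into a matrix system V a = ℓ, where row i of V is v_i (expressed in the standard basis). Since V is invertible (lower-triangular with 1s on the diagonal, up to permutation), solve by back-substitution:
  V =
[[1, 1, 0, 0],
 [1, -1, 1, 1],
 [1, 1, 1, 0],
 [1, 0, 0, 0]]
  V a = (-4, -11, -7, -4)
Solving gives a = (-4, 0, -3, -4).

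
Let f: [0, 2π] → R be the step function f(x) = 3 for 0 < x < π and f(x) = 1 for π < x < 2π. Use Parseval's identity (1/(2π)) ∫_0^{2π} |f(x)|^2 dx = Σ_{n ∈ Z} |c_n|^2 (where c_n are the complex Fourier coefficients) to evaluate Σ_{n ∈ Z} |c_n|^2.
Σ |c_n|^2 = 5

Parseval equates the L^2 energy of f (normalised by 1/(2π)) with the ℓ^2 sum of its Fourier coefficients: (1/(2π)) ∫_0^{2π} |f|^2 = Σ |c_n|^2.
Compute the left side: (1/(2π)) [∫_0^π 3^2 dx + ∫_π^{2π} 1^2 dx] = (1/(2π)) · (9π + 1π) = (9 + 1)/2 = 5.
So Σ_{n ∈ Z} |c_n|^2 = 5.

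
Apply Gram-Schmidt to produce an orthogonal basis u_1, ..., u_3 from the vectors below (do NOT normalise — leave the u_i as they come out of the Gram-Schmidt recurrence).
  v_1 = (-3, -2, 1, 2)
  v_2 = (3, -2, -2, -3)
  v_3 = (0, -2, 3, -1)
Orthogonal basis:
  u_1 = (-3, -2, 1, 2)
  u_2 = (5/6, -31/9, -23/18, -14/9)
  u_3 = (180/299, -146/299, 40/13, -336/299)

Apply the Gram-Schmidt recurrence
  u_1 = v_1
  u_i = v_i − Σ_{j<i} ((v_i · u_j) / (u_j · u_j)) · u_j.

Step by step this gives:
  u_1 = (-3, -2, 1, 2)
  u_2 = (5/6, -31/9, -23/18, -14/9)
  u_3 = (180/299, -146/299, 40/13, -336/299)

Orthogonality check:
  u_2 · u_1 = 0 (should be 0)
  u_3 · u_1 = 0 (should be 0)
  u_3 · u_2 = 0 (should be 0)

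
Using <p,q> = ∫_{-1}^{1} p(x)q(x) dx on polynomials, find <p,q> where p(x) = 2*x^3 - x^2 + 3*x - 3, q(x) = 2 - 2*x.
<p,q> = -284/15

Expand the product: p(x)·q(x) = -4*x^4 + 6*x^3 - 8*x^2 + 12*x - 6.
∫_{-1}^{1} of each monomial x^k gives [2/(k+1) if k even, 0 if k odd]. Integrating term-by-term (or equivalently evaluating the antiderivative F(x) = -4*x^5/5 + 3*x^4/2 - 8*x^3/3 + 6*x^2 - 6*x at the endpoints):
  F(1) − F(−1) = -59/30 − (509/30) = -284/15.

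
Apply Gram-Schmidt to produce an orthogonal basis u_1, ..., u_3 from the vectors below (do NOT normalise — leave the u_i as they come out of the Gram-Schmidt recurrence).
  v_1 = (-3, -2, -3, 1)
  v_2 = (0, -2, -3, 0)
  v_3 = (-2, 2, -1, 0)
Orthogonal basis:
  u_1 = (-3, -2, -3, 1)
  u_2 = (39/23, -20/23, -30/23, -13/23)
  u_3 = (-1/5, 24/13, -16/13, -3/5)

Apply the Gram-Schmidt recurrence
  u_1 = v_1
  u_i = v_i − Σ_{j<i} ((v_i · u_j) / (u_j · u_j)) · u_j.

Step by step this gives:
  u_1 = (-3, -2, -3, 1)
  u_2 = (39/23, -20/23, -30/23, -13/23)
  u_3 = (-1/5, 24/13, -16/13, -3/5)

Orthogonality check:
  u_2 · u_1 = 0 (should be 0)
  u_3 · u_1 = 0 (should be 0)
  u_3 · u_2 = 0 (should be 0)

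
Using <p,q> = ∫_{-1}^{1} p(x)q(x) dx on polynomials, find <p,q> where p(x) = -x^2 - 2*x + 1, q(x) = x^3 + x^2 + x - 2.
<p,q> = -68/15

Expand the product: p(x)·q(x) = -x^5 - 3*x^4 - 2*x^3 + x^2 + 5*x - 2.
∫_{-1}^{1} of each monomial x^k gives [2/(k+1) if k even, 0 if k odd]. Integrating term-by-term (or equivalently evaluating the antiderivative F(x) = -x^6/6 - 3*x^5/5 - x^4/2 + x^3/3 + 5*x^2/2 - 2*x at the endpoints):
  F(1) − F(−1) = -13/30 − (41/10) = -68/15.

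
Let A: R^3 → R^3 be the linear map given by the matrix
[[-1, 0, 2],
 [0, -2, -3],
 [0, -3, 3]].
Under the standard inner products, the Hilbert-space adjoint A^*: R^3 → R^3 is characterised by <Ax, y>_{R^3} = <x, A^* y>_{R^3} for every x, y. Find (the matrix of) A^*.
A^* = A^T =
[[-1, 0, 0],
 [0, -2, -3],
 [2, -3, 3]]

For real matrices with standard dot products, the defining identity <Ax, y> = <x, A^* y> gives (Ax)^T y = x^T (A^*) y, i.e. x^T A^T y = x^T (A^*) y. Since this holds for all x, y, we must have A^* = A^T. Therefore
A^* =
[[-1, 0, 0],
 [0, -2, -3],
 [2, -3, 3]].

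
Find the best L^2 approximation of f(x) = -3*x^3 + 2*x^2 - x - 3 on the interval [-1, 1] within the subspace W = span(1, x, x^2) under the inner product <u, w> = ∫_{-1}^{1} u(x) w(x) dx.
g(x) = 2*x^2 - 14*x/5 - 3

The best approximation g ∈ W is the orthogonal projection of f onto W. Writing g = a_0 + a_1 x + a_2 x^2, the coefficients solve the normal equations G · a = b where
  G_{ij} = <φ_i, φ_j> and b_i = <f, φ_i>, with φ_0 = 1, φ_1 = x, φ_2 = x^2.
G =
  [2, 0, 2/3]
  [0, 2/3, 0]
  [2/3, 0, 2/5],
b = (-14/3, -28/15, -6/5).
Solving gives a_0 = -3, a_1 = -14/5, a_2 = 2, so
  g(x) = 2*x^2 - 14*x/5 - 3.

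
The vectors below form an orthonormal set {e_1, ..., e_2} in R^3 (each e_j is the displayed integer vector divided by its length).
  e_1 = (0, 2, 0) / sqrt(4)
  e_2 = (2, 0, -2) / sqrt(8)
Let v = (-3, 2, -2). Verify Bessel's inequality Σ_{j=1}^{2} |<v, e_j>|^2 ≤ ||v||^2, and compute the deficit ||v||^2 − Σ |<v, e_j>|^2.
Σ |<v, e_j>|^2 = 9/2; ||v||^2 = 17; deficit = 25/2

Write each e_j = u_j / sqrt(<u_j, u_j>) where u_j is the displayed integer vector. Then <v, e_j> = <v, u_j> / sqrt(<u_j, u_j>), so |<v, e_j>|^2 = <v, u_j>^2 / <u_j, u_j>.
Coefficients: <v, e_1> = 4/sqrt(4), <v, e_2> = -2/sqrt(8).
Square and sum: Σ |<v, e_j>|^2 = 9/2.
Compute ||v||^2 = v·v = 17.
Deficit = 17 − 9/2 = 25/2 ≥ 0, confirming Bessel's inequality. (The deficit equals ||v − Σ <v,e_j> e_j||^2, the squared distance from v to span{e_j}.)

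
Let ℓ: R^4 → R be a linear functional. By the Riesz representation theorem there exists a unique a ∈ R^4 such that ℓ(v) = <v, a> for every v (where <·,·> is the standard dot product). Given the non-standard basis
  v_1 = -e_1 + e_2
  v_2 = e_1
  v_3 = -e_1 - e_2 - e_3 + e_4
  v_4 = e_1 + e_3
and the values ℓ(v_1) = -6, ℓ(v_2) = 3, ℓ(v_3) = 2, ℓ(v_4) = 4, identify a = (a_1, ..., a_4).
a = (3, -3, 1, 3)

Write a = (a_1, ..., a_4) in the standard basis. For each basis vector v_i, ℓ(v_i) = <v_i, a> is a linear equation in the a_j's. Collect the n equations into a matrix system V a = ℓ, where row i of V is v_i (expressed in the standard basis). Since V is invertible (lower-triangular with 1s on the diagonal, up to permutation), solve by back-substitution:
  V =
[[-1, 1, 0, 0],
 [1, 0, 0, 0],
 [-1, -1, -1, 1],
 [1, 0, 1, 0]]
  V a = (-6, 3, 2, 4)
Solving gives a = (3, -3, 1, 3).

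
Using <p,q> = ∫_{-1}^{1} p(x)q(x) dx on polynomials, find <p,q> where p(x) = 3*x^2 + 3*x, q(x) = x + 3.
<p,q> = 8

Expand the product: p(x)·q(x) = 3*x^3 + 12*x^2 + 9*x.
∫_{-1}^{1} of each monomial x^k gives [2/(k+1) if k even, 0 if k odd]. Integrating term-by-term (or equivalently evaluating the antiderivative F(x) = 3*x^4/4 + 4*x^3 + 9*x^2/2 at the endpoints):
  F(1) − F(−1) = 37/4 − (5/4) = 8.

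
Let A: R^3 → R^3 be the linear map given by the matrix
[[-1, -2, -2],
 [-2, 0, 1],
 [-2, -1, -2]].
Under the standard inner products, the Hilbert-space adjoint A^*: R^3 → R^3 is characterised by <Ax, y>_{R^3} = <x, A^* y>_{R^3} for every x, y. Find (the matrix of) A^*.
A^* = A^T =
[[-1, -2, -2],
 [-2, 0, -1],
 [-2, 1, -2]]

For real matrices with standard dot products, the defining identity <Ax, y> = <x, A^* y> gives (Ax)^T y = x^T (A^*) y, i.e. x^T A^T y = x^T (A^*) y. Since this holds for all x, y, we must have A^* = A^T. Therefore
A^* =
[[-1, -2, -2],
 [-2, 0, -1],
 [-2, 1, -2]].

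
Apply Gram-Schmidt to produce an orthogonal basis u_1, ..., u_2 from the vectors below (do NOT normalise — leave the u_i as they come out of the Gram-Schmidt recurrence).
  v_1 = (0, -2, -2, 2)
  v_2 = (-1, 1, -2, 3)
Orthogonal basis:
  u_1 = (0, -2, -2, 2)
  u_2 = (-1, 7/3, -2/3, 5/3)

Apply the Gram-Schmidt recurrence
  u_1 = v_1
  u_i = v_i − Σ_{j<i} ((v_i · u_j) / (u_j · u_j)) · u_j.

Step by step this gives:
  u_1 = (0, -2, -2, 2)
  u_2 = (-1, 7/3, -2/3, 5/3)

Orthogonality check:
  u_2 · u_1 = 0 (should be 0)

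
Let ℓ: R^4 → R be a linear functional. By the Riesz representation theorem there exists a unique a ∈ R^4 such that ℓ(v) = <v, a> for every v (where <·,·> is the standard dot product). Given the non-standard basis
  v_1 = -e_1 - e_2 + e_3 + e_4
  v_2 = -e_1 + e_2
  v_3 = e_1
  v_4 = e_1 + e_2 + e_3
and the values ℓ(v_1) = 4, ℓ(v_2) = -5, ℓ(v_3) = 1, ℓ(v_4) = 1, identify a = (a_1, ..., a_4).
a = (1, -4, 4, -3)

Write a = (a_1, ..., a_4) in the standard basis. For each basis vector v_i, ℓ(v_i) = <v_i, a> is a linear equation in the a_j's. Collect the n equations into a matrix system V a = ℓ, where row i of V is v_i (expressed in the standard basis). Since V is invertible (lower-triangular with 1s on the diagonal, up to permutation), solve by back-substitution:
  V =
[[-1, -1, 1, 1],
 [-1, 1, 0, 0],
 [1, 0, 0, 0],
 [1, 1, 1, 0]]
  V a = (4, -5, 1, 1)
Solving gives a = (1, -4, 4, -3).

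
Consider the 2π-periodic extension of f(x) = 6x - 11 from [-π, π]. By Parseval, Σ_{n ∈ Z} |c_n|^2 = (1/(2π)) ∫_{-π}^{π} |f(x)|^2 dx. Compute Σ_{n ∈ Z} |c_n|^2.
Σ |c_n|^2 = 12π^2 + 121

Expand and integrate term by term over [-π, π]:
  ∫ (6x)^2 dx = 36·(2π^3/3); ∫ 2·6·(-11)·x dx = 0 (odd integrand); ∫ (-11)^2 dx = 121·2π.
So (1/(2π)) ∫_{-π}^{π} (6x - 11)^2 dx = 36π^2/3 + 121 = 12π^2 + 121.
Parseval ⇒ Σ |c_n|^2 = 12π^2 + 121.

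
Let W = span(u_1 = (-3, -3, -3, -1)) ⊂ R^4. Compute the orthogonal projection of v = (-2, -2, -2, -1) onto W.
proj_W(v) = (-57/28, -57/28, -57/28, -19/28)

Set up U = [u_1 | ... | u_1] ∈ R^(4×1). The projector onto W = col(U) is P = U (U^T U)^(-1) U^T.
Compute U^T U =
  [28],
and U^T v = (19).
Solve U^T U · c = U^T v for the coefficients: c = (19/28). The projection is proj_W(v) = U c.
Check: (v - proj_W(v)) · u_1 = 0  (should be 0).
Result: proj_W(v) = (-57/28, -57/28, -57/28, -19/28).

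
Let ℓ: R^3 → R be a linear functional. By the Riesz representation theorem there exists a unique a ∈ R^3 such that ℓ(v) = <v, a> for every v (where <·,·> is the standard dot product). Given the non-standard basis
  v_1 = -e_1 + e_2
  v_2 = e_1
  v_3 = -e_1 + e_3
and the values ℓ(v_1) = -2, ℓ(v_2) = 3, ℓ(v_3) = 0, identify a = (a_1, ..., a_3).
a = (3, 1, 3)

Write a = (a_1, ..., a_3) in the standard basis. For each basis vector v_i, ℓ(v_i) = <v_i, a> is a linear equation in the a_j's. Collect the n equations into a matrix system V a = ℓ, where row i of V is v_i (expressed in the standard basis). Since V is invertible (lower-triangular with 1s on the diagonal, up to permutation), solve by back-substitution:
  V =
[[-1, 1, 0],
 [1, 0, 0],
 [-1, 0, 1]]
  V a = (-2, 3, 0)
Solving gives a = (3, 1, 3).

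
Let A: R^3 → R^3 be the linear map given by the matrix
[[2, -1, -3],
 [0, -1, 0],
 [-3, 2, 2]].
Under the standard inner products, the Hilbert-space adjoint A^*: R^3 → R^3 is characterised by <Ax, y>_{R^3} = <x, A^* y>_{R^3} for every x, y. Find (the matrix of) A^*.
A^* = A^T =
[[2, 0, -3],
 [-1, -1, 2],
 [-3, 0, 2]]

For real matrices with standard dot products, the defining identity <Ax, y> = <x, A^* y> gives (Ax)^T y = x^T (A^*) y, i.e. x^T A^T y = x^T (A^*) y. Since this holds for all x, y, we must have A^* = A^T. Therefore
A^* =
[[2, 0, -3],
 [-1, -1, 2],
 [-3, 0, 2]].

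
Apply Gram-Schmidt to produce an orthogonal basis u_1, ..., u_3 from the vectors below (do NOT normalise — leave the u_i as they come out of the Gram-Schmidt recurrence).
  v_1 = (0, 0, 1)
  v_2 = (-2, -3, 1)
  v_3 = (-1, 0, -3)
Orthogonal basis:
  u_1 = (0, 0, 1)
  u_2 = (-2, -3, 0)
  u_3 = (-9/13, 6/13, 0)

Apply the Gram-Schmidt recurrence
  u_1 = v_1
  u_i = v_i − Σ_{j<i} ((v_i · u_j) / (u_j · u_j)) · u_j.

Step by step this gives:
  u_1 = (0, 0, 1)
  u_2 = (-2, -3, 0)
  u_3 = (-9/13, 6/13, 0)

Orthogonality check:
  u_2 · u_1 = 0 (should be 0)
  u_3 · u_1 = 0 (should be 0)
  u_3 · u_2 = 0 (should be 0)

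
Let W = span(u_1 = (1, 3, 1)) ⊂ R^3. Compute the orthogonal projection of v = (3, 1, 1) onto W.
proj_W(v) = (7/11, 21/11, 7/11)

Set up U = [u_1 | ... | u_1] ∈ R^(3×1). The projector onto W = col(U) is P = U (U^T U)^(-1) U^T.
Compute U^T U =
  [11],
and U^T v = (7).
Solve U^T U · c = U^T v for the coefficients: c = (7/11). The projection is proj_W(v) = U c.
Check: (v - proj_W(v)) · u_1 = 0  (should be 0).
Result: proj_W(v) = (7/11, 21/11, 7/11).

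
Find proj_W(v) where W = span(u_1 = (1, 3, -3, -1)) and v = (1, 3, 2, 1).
proj_W(v) = (3/20, 9/20, -9/20, -3/20)

Set up U = [u_1 | ... | u_1] ∈ R^(4×1). The projector onto W = col(U) is P = U (U^T U)^(-1) U^T.
Compute U^T U =
  [20],
and U^T v = (3).
Solve U^T U · c = U^T v for the coefficients: c = (3/20). The projection is proj_W(v) = U c.
Check: (v - proj_W(v)) · u_1 = 0  (should be 0).
Result: proj_W(v) = (3/20, 9/20, -9/20, -3/20).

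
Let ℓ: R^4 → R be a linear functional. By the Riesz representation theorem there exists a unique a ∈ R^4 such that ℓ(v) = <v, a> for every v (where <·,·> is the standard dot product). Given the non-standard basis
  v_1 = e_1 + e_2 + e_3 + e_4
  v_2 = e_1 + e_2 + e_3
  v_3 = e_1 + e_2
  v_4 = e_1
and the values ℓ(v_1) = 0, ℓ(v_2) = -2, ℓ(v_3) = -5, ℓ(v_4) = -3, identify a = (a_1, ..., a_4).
a = (-3, -2, 3, 2)

Write a = (a_1, ..., a_4) in the standard basis. For each basis vector v_i, ℓ(v_i) = <v_i, a> is a linear equation in the a_j's. Collect the n equations into a matrix system V a = ℓ, where row i of V is v_i (expressed in the standard basis). Since V is invertible (lower-triangular with 1s on the diagonal, up to permutation), solve by back-substitution:
  V =
[[1, 1, 1, 1],
 [1, 1, 1, 0],
 [1, 1, 0, 0],
 [1, 0, 0, 0]]
  V a = (0, -2, -5, -3)
Solving gives a = (-3, -2, 3, 2).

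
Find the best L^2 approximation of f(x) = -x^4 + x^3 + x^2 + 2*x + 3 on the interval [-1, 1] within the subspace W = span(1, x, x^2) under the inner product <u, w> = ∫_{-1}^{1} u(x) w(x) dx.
g(x) = x^2/7 + 13*x/5 + 108/35

The best approximation g ∈ W is the orthogonal projection of f onto W. Writing g = a_0 + a_1 x + a_2 x^2, the coefficients solve the normal equations G · a = b where
  G_{ij} = <φ_i, φ_j> and b_i = <f, φ_i>, with φ_0 = 1, φ_1 = x, φ_2 = x^2.
G =
  [2, 0, 2/3]
  [0, 2/3, 0]
  [2/3, 0, 2/5],
b = (94/15, 26/15, 74/35).
Solving gives a_0 = 108/35, a_1 = 13/5, a_2 = 1/7, so
  g(x) = x^2/7 + 13*x/5 + 108/35.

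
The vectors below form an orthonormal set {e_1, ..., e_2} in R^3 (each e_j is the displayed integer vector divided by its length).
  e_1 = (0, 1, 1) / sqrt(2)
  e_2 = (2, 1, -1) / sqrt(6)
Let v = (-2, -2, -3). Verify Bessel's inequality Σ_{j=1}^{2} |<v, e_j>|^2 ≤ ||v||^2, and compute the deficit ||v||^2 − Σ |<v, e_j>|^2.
Σ |<v, e_j>|^2 = 14; ||v||^2 = 17; deficit = 3

Write each e_j = u_j / sqrt(<u_j, u_j>) where u_j is the displayed integer vector. Then <v, e_j> = <v, u_j> / sqrt(<u_j, u_j>), so |<v, e_j>|^2 = <v, u_j>^2 / <u_j, u_j>.
Coefficients: <v, e_1> = -5/sqrt(2), <v, e_2> = -3/sqrt(6).
Square and sum: Σ |<v, e_j>|^2 = 14.
Compute ||v||^2 = v·v = 17.
Deficit = 17 − 14 = 3 ≥ 0, confirming Bessel's inequality. (The deficit equals ||v − Σ <v,e_j> e_j||^2, the squared distance from v to span{e_j}.)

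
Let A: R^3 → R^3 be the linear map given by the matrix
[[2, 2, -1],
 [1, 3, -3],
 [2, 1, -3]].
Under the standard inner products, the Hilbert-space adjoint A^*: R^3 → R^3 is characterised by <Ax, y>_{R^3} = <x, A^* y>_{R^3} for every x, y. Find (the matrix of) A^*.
A^* = A^T =
[[2, 1, 2],
 [2, 3, 1],
 [-1, -3, -3]]

For real matrices with standard dot products, the defining identity <Ax, y> = <x, A^* y> gives (Ax)^T y = x^T (A^*) y, i.e. x^T A^T y = x^T (A^*) y. Since this holds for all x, y, we must have A^* = A^T. Therefore
A^* =
[[2, 1, 2],
 [2, 3, 1],
 [-1, -3, -3]].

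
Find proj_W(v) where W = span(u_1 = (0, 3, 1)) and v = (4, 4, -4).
proj_W(v) = (0, 12/5, 4/5)

Set up U = [u_1 | ... | u_1] ∈ R^(3×1). The projector onto W = col(U) is P = U (U^T U)^(-1) U^T.
Compute U^T U =
  [10],
and U^T v = (8).
Solve U^T U · c = U^T v for the coefficients: c = (4/5). The projection is proj_W(v) = U c.
Check: (v - proj_W(v)) · u_1 = 0  (should be 0).
Result: proj_W(v) = (0, 12/5, 4/5).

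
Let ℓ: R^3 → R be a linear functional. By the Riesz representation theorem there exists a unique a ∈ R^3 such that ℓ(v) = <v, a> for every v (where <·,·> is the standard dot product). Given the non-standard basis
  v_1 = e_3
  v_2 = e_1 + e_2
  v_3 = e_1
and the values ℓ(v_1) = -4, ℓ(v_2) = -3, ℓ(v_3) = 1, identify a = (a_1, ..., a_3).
a = (1, -4, -4)

Write a = (a_1, ..., a_3) in the standard basis. For each basis vector v_i, ℓ(v_i) = <v_i, a> is a linear equation in the a_j's. Collect the n equations into a matrix system V a = ℓ, where row i of V is v_i (expressed in the standard basis). Since V is invertible (lower-triangular with 1s on the diagonal, up to permutation), solve by back-substitution:
  V =
[[0, 0, 1],
 [1, 1, 0],
 [1, 0, 0]]
  V a = (-4, -3, 1)
Solving gives a = (1, -4, -4).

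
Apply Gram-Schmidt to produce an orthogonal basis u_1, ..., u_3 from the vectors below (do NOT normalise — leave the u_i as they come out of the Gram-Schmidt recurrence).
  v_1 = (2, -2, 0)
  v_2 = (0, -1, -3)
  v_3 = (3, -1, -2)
Orthogonal basis:
  u_1 = (2, -2, 0)
  u_2 = (-1/2, -1/2, -3)
  u_3 = (24/19, 24/19, -8/19)

Apply the Gram-Schmidt recurrence
  u_1 = v_1
  u_i = v_i − Σ_{j<i} ((v_i · u_j) / (u_j · u_j)) · u_j.

Step by step this gives:
  u_1 = (2, -2, 0)
  u_2 = (-1/2, -1/2, -3)
  u_3 = (24/19, 24/19, -8/19)

Orthogonality check:
  u_2 · u_1 = 0 (should be 0)
  u_3 · u_1 = 0 (should be 0)
  u_3 · u_2 = 0 (should be 0)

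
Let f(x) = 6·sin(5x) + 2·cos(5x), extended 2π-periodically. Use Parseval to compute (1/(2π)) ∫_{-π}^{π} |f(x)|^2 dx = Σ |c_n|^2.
Σ |c_n|^2 = 20

Expand |f|^2 and use orthogonality of {sin(nx), cos(mx)} on [-π, π]:
  ∫_{-π}^{π} sin(nx)^2 dx = π, ∫ cos(mx)^2 dx = π, and cross terms integrate to 0.
So ∫_{-π}^{π} f(x)^2 dx = 6^2 · π + 2^2 · π = (36 + 4)π.
Divide by 2π: (36 + 4)/2 = 20.
By Parseval, this equals Σ |c_n|^2.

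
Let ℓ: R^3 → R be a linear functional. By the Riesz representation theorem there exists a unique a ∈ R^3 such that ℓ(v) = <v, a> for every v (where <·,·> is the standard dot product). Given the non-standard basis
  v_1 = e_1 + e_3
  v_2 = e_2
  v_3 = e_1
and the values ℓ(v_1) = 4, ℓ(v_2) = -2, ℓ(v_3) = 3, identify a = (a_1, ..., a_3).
a = (3, -2, 1)

Write a = (a_1, ..., a_3) in the standard basis. For each basis vector v_i, ℓ(v_i) = <v_i, a> is a linear equation in the a_j's. Collect the n equations into a matrix system V a = ℓ, where row i of V is v_i (expressed in the standard basis). Since V is invertible (lower-triangular with 1s on the diagonal, up to permutation), solve by back-substitution:
  V =
[[1, 0, 1],
 [0, 1, 0],
 [1, 0, 0]]
  V a = (4, -2, 3)
Solving gives a = (3, -2, 1).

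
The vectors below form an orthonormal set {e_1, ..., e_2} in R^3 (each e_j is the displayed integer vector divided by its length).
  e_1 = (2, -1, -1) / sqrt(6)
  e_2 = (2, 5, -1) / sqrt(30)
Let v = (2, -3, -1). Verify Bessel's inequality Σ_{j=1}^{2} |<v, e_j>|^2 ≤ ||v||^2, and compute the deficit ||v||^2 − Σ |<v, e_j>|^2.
Σ |<v, e_j>|^2 = 14; ||v||^2 = 14; deficit = 0

Write each e_j = u_j / sqrt(<u_j, u_j>) where u_j is the displayed integer vector. Then <v, e_j> = <v, u_j> / sqrt(<u_j, u_j>), so |<v, e_j>|^2 = <v, u_j>^2 / <u_j, u_j>.
Coefficients: <v, e_1> = 8/sqrt(6), <v, e_2> = -10/sqrt(30).
Square and sum: Σ |<v, e_j>|^2 = 14.
Compute ||v||^2 = v·v = 14.
Deficit = 14 − 14 = 0 ≥ 0, confirming Bessel's inequality. (The deficit equals ||v − Σ <v,e_j> e_j||^2, the squared distance from v to span{e_j}.)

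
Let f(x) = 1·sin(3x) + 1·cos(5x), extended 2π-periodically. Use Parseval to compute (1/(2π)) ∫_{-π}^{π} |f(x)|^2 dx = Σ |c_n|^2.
Σ |c_n|^2 = 1

Expand |f|^2 and use orthogonality of {sin(nx), cos(mx)} on [-π, π]:
  ∫_{-π}^{π} sin(nx)^2 dx = π, ∫ cos(mx)^2 dx = π, and cross terms integrate to 0.
So ∫_{-π}^{π} f(x)^2 dx = 1^2 · π + 1^2 · π = (1 + 1)π.
Divide by 2π: (1 + 1)/2 = 1.
By Parseval, this equals Σ |c_n|^2.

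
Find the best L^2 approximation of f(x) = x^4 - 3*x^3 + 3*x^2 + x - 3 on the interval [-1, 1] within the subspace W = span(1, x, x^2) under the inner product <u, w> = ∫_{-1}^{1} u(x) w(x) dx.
g(x) = 27*x^2/7 - 4*x/5 - 108/35

The best approximation g ∈ W is the orthogonal projection of f onto W. Writing g = a_0 + a_1 x + a_2 x^2, the coefficients solve the normal equations G · a = b where
  G_{ij} = <φ_i, φ_j> and b_i = <f, φ_i>, with φ_0 = 1, φ_1 = x, φ_2 = x^2.
G =
  [2, 0, 2/3]
  [0, 2/3, 0]
  [2/3, 0, 2/5],
b = (-18/5, -8/15, -18/35).
Solving gives a_0 = -108/35, a_1 = -4/5, a_2 = 27/7, so
  g(x) = 27*x^2/7 - 4*x/5 - 108/35.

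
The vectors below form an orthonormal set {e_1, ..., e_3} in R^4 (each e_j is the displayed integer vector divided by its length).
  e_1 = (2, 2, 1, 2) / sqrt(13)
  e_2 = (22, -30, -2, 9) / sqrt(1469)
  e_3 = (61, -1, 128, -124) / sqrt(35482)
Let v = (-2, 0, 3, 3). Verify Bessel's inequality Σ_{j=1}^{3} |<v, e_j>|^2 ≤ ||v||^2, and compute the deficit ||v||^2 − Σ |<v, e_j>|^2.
Σ |<v, e_j>|^2 = 412/157; ||v||^2 = 22; deficit = 3042/157

Write each e_j = u_j / sqrt(<u_j, u_j>) where u_j is the displayed integer vector. Then <v, e_j> = <v, u_j> / sqrt(<u_j, u_j>), so |<v, e_j>|^2 = <v, u_j>^2 / <u_j, u_j>.
Coefficients: <v, e_1> = 5/sqrt(13), <v, e_2> = -23/sqrt(1469), <v, e_3> = -110/sqrt(35482).
Square and sum: Σ |<v, e_j>|^2 = 412/157.
Compute ||v||^2 = v·v = 22.
Deficit = 22 − 412/157 = 3042/157 ≥ 0, confirming Bessel's inequality. (The deficit equals ||v − Σ <v,e_j> e_j||^2, the squared distance from v to span{e_j}.)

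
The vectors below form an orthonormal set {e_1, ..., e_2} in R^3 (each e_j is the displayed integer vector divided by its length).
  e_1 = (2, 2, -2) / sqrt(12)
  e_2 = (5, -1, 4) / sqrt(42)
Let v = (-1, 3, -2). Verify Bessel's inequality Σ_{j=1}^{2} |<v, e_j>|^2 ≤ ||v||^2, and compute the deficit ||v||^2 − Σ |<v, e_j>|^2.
Σ |<v, e_j>|^2 = 80/7; ||v||^2 = 14; deficit = 18/7

Write each e_j = u_j / sqrt(<u_j, u_j>) where u_j is the displayed integer vector. Then <v, e_j> = <v, u_j> / sqrt(<u_j, u_j>), so |<v, e_j>|^2 = <v, u_j>^2 / <u_j, u_j>.
Coefficients: <v, e_1> = 8/sqrt(12), <v, e_2> = -16/sqrt(42).
Square and sum: Σ |<v, e_j>|^2 = 80/7.
Compute ||v||^2 = v·v = 14.
Deficit = 14 − 80/7 = 18/7 ≥ 0, confirming Bessel's inequality. (The deficit equals ||v − Σ <v,e_j> e_j||^2, the squared distance from v to span{e_j}.)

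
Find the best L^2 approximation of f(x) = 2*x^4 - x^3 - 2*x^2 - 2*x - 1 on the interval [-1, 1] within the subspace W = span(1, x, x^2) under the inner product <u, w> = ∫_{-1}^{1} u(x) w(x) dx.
g(x) = -2*x^2/7 - 13*x/5 - 41/35

The best approximation g ∈ W is the orthogonal projection of f onto W. Writing g = a_0 + a_1 x + a_2 x^2, the coefficients solve the normal equations G · a = b where
  G_{ij} = <φ_i, φ_j> and b_i = <f, φ_i>, with φ_0 = 1, φ_1 = x, φ_2 = x^2.
G =
  [2, 0, 2/3]
  [0, 2/3, 0]
  [2/3, 0, 2/5],
b = (-38/15, -26/15, -94/105).
Solving gives a_0 = -41/35, a_1 = -13/5, a_2 = -2/7, so
  g(x) = -2*x^2/7 - 13*x/5 - 41/35.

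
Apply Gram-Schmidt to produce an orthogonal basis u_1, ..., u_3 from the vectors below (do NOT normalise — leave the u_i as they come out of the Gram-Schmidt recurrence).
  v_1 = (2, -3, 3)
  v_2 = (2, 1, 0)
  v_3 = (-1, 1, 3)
Orthogonal basis:
  u_1 = (2, -3, 3)
  u_2 = (21/11, 25/22, -3/22)
  u_3 = (-99/109, 198/109, 264/109)

Apply the Gram-Schmidt recurrence
  u_1 = v_1
  u_i = v_i − Σ_{j<i} ((v_i · u_j) / (u_j · u_j)) · u_j.

Step by step this gives:
  u_1 = (2, -3, 3)
  u_2 = (21/11, 25/22, -3/22)
  u_3 = (-99/109, 198/109, 264/109)

Orthogonality check:
  u_2 · u_1 = 0 (should be 0)
  u_3 · u_1 = 0 (should be 0)
  u_3 · u_2 = 0 (should be 0)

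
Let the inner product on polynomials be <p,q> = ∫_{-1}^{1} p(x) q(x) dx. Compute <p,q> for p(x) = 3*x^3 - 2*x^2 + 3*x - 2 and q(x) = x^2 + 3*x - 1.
<p,q> = 64/5

Expand the product: p(x)·q(x) = 3*x^5 + 7*x^4 - 6*x^3 + 9*x^2 - 9*x + 2.
∫_{-1}^{1} of each monomial x^k gives [2/(k+1) if k even, 0 if k odd]. Integrating term-by-term (or equivalently evaluating the antiderivative F(x) = x^6/2 + 7*x^5/5 - 3*x^4/2 + 3*x^3 - 9*x^2/2 + 2*x at the endpoints):
  F(1) − F(−1) = 9/10 − (-119/10) = 64/5.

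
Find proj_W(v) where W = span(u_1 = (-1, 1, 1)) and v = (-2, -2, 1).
proj_W(v) = (-1/3, 1/3, 1/3)

Set up U = [u_1 | ... | u_1] ∈ R^(3×1). The projector onto W = col(U) is P = U (U^T U)^(-1) U^T.
Compute U^T U =
  [3],
and U^T v = (1).
Solve U^T U · c = U^T v for the coefficients: c = (1/3). The projection is proj_W(v) = U c.
Check: (v - proj_W(v)) · u_1 = 0  (should be 0).
Result: proj_W(v) = (-1/3, 1/3, 1/3).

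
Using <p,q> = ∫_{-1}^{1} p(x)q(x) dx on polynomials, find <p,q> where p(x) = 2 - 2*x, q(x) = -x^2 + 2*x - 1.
<p,q> = -8

Expand the product: p(x)·q(x) = 2*x^3 - 6*x^2 + 6*x - 2.
∫_{-1}^{1} of each monomial x^k gives [2/(k+1) if k even, 0 if k odd]. Integrating term-by-term (or equivalently evaluating the antiderivative F(x) = x^4/2 - 2*x^3 + 3*x^2 - 2*x at the endpoints):
  F(1) − F(−1) = -1/2 − (15/2) = -8.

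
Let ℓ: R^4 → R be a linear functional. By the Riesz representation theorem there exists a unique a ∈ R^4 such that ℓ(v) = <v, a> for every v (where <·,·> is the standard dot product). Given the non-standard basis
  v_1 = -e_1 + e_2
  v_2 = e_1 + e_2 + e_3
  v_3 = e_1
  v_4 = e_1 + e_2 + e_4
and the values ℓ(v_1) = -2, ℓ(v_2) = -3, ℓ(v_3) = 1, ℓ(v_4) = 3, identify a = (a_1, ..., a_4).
a = (1, -1, -3, 3)

Write a = (a_1, ..., a_4) in the standard basis. For each basis vector v_i, ℓ(v_i) = <v_i, a> is a linear equation in the a_j's. Collect the n equations into a matrix system V a = ℓ, where row i of V is v_i (expressed in the standard basis). Since V is invertible (lower-triangular with 1s on the diagonal, up to permutation), solve by back-substitution:
  V =
[[-1, 1, 0, 0],
 [1, 1, 1, 0],
 [1, 0, 0, 0],
 [1, 1, 0, 1]]
  V a = (-2, -3, 1, 3)
Solving gives a = (1, -1, -3, 3).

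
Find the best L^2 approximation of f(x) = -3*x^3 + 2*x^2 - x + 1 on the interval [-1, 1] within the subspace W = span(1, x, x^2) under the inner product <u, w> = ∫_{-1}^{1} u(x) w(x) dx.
g(x) = 2*x^2 - 14*x/5 + 1

The best approximation g ∈ W is the orthogonal projection of f onto W. Writing g = a_0 + a_1 x + a_2 x^2, the coefficients solve the normal equations G · a = b where
  G_{ij} = <φ_i, φ_j> and b_i = <f, φ_i>, with φ_0 = 1, φ_1 = x, φ_2 = x^2.
G =
  [2, 0, 2/3]
  [0, 2/3, 0]
  [2/3, 0, 2/5],
b = (10/3, -28/15, 22/15).
Solving gives a_0 = 1, a_1 = -14/5, a_2 = 2, so
  g(x) = 2*x^2 - 14*x/5 + 1.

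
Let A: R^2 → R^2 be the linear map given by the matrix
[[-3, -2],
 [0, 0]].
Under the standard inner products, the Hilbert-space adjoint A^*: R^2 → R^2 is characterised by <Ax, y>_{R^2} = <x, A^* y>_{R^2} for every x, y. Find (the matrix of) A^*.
A^* = A^T =
[[-3, 0],
 [-2, 0]]

For real matrices with standard dot products, the defining identity <Ax, y> = <x, A^* y> gives (Ax)^T y = x^T (A^*) y, i.e. x^T A^T y = x^T (A^*) y. Since this holds for all x, y, we must have A^* = A^T. Therefore
A^* =
[[-3, 0],
 [-2, 0]].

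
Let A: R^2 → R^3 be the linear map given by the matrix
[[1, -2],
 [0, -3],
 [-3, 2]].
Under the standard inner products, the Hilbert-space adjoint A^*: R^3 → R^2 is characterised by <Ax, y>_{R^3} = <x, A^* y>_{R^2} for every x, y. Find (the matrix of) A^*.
A^* = A^T =
[[1, 0, -3],
 [-2, -3, 2]]

For real matrices with standard dot products, the defining identity <Ax, y> = <x, A^* y> gives (Ax)^T y = x^T (A^*) y, i.e. x^T A^T y = x^T (A^*) y. Since this holds for all x, y, we must have A^* = A^T. Therefore
A^* =
[[1, 0, -3],
 [-2, -3, 2]].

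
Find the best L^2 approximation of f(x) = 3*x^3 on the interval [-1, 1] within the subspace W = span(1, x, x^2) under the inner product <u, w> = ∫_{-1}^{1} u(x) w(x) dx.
g(x) = 9*x/5

The best approximation g ∈ W is the orthogonal projection of f onto W. Writing g = a_0 + a_1 x + a_2 x^2, the coefficients solve the normal equations G · a = b where
  G_{ij} = <φ_i, φ_j> and b_i = <f, φ_i>, with φ_0 = 1, φ_1 = x, φ_2 = x^2.
G =
  [2, 0, 2/3]
  [0, 2/3, 0]
  [2/3, 0, 2/5],
b = (0, 6/5, 0).
Solving gives a_0 = 0, a_1 = 9/5, a_2 = 0, so
  g(x) = 9*x/5.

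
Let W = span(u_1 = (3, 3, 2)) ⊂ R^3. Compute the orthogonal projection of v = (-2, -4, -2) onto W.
proj_W(v) = (-3, -3, -2)

Set up U = [u_1 | ... | u_1] ∈ R^(3×1). The projector onto W = col(U) is P = U (U^T U)^(-1) U^T.
Compute U^T U =
  [22],
and U^T v = (-22).
Solve U^T U · c = U^T v for the coefficients: c = (-1). The projection is proj_W(v) = U c.
Check: (v - proj_W(v)) · u_1 = 0  (should be 0).
Result: proj_W(v) = (-3, -3, -2).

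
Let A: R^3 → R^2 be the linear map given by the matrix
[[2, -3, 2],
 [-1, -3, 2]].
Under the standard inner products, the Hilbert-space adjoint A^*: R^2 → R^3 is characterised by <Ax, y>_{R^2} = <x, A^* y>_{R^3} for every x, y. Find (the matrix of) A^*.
A^* = A^T =
[[2, -1],
 [-3, -3],
 [2, 2]]

For real matrices with standard dot products, the defining identity <Ax, y> = <x, A^* y> gives (Ax)^T y = x^T (A^*) y, i.e. x^T A^T y = x^T (A^*) y. Since this holds for all x, y, we must have A^* = A^T. Therefore
A^* =
[[2, -1],
 [-3, -3],
 [2, 2]].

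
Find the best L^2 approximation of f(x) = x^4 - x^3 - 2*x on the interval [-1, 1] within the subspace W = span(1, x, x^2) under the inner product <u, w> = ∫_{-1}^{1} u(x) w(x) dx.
g(x) = 6*x^2/7 - 13*x/5 - 3/35

The best approximation g ∈ W is the orthogonal projection of f onto W. Writing g = a_0 + a_1 x + a_2 x^2, the coefficients solve the normal equations G · a = b where
  G_{ij} = <φ_i, φ_j> and b_i = <f, φ_i>, with φ_0 = 1, φ_1 = x, φ_2 = x^2.
G =
  [2, 0, 2/3]
  [0, 2/3, 0]
  [2/3, 0, 2/5],
b = (2/5, -26/15, 2/7).
Solving gives a_0 = -3/35, a_1 = -13/5, a_2 = 6/7, so
  g(x) = 6*x^2/7 - 13*x/5 - 3/35.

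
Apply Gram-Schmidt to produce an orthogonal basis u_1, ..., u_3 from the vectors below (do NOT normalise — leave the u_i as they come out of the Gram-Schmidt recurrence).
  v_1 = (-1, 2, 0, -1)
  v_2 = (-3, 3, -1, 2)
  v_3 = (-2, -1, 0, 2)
Orthogonal basis:
  u_1 = (-1, 2, 0, -1)
  u_2 = (-11/6, 2/3, -1, 19/6)
  u_3 = (-105/89, -67/89, 56/89, -29/89)

Apply the Gram-Schmidt recurrence
  u_1 = v_1
  u_i = v_i − Σ_{j<i} ((v_i · u_j) / (u_j · u_j)) · u_j.

Step by step this gives:
  u_1 = (-1, 2, 0, -1)
  u_2 = (-11/6, 2/3, -1, 19/6)
  u_3 = (-105/89, -67/89, 56/89, -29/89)

Orthogonality check:
  u_2 · u_1 = 0 (should be 0)
  u_3 · u_1 = 0 (should be 0)
  u_3 · u_2 = 0 (should be 0)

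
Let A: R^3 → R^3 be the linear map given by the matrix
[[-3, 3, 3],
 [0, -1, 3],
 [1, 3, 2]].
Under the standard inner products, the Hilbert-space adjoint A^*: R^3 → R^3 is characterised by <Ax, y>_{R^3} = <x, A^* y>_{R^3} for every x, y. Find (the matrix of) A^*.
A^* = A^T =
[[-3, 0, 1],
 [3, -1, 3],
 [3, 3, 2]]

For real matrices with standard dot products, the defining identity <Ax, y> = <x, A^* y> gives (Ax)^T y = x^T (A^*) y, i.e. x^T A^T y = x^T (A^*) y. Since this holds for all x, y, we must have A^* = A^T. Therefore
A^* =
[[-3, 0, 1],
 [3, -1, 3],
 [3, 3, 2]].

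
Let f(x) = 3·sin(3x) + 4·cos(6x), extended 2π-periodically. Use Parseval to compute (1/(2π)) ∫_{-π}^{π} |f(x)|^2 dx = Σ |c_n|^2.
Σ |c_n|^2 = 25/2

Expand |f|^2 and use orthogonality of {sin(nx), cos(mx)} on [-π, π]:
  ∫_{-π}^{π} sin(nx)^2 dx = π, ∫ cos(mx)^2 dx = π, and cross terms integrate to 0.
So ∫_{-π}^{π} f(x)^2 dx = 3^2 · π + 4^2 · π = (9 + 16)π.
Divide by 2π: (9 + 16)/2 = 25/2.
By Parseval, this equals Σ |c_n|^2.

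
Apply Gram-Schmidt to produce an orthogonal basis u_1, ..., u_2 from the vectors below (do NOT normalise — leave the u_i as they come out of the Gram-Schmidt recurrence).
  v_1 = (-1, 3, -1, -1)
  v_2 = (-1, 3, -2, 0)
Orthogonal basis:
  u_1 = (-1, 3, -1, -1)
  u_2 = (0, 0, -1, 1)

Apply the Gram-Schmidt recurrence
  u_1 = v_1
  u_i = v_i − Σ_{j<i} ((v_i · u_j) / (u_j · u_j)) · u_j.

Step by step this gives:
  u_1 = (-1, 3, -1, -1)
  u_2 = (0, 0, -1, 1)

Orthogonality check:
  u_2 · u_1 = 0 (should be 0)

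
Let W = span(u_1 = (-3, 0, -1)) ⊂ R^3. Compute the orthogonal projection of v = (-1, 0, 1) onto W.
proj_W(v) = (-3/5, 0, -1/5)

Set up U = [u_1 | ... | u_1] ∈ R^(3×1). The projector onto W = col(U) is P = U (U^T U)^(-1) U^T.
Compute U^T U =
  [10],
and U^T v = (2).
Solve U^T U · c = U^T v for the coefficients: c = (1/5). The projection is proj_W(v) = U c.
Check: (v - proj_W(v)) · u_1 = 0  (should be 0).
Result: proj_W(v) = (-3/5, 0, -1/5).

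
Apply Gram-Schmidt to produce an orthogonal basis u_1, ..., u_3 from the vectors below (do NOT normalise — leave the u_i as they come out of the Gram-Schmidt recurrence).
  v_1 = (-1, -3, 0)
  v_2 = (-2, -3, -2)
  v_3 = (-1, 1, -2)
Orthogonal basis:
  u_1 = (-1, -3, 0)
  u_2 = (-9/10, 3/10, -2)
  u_3 = (-12/49, 4/49, 6/49)

Apply the Gram-Schmidt recurrence
  u_1 = v_1
  u_i = v_i − Σ_{j<i} ((v_i · u_j) / (u_j · u_j)) · u_j.

Step by step this gives:
  u_1 = (-1, -3, 0)
  u_2 = (-9/10, 3/10, -2)
  u_3 = (-12/49, 4/49, 6/49)

Orthogonality check:
  u_2 · u_1 = 0 (should be 0)
  u_3 · u_1 = 0 (should be 0)
  u_3 · u_2 = 0 (should be 0)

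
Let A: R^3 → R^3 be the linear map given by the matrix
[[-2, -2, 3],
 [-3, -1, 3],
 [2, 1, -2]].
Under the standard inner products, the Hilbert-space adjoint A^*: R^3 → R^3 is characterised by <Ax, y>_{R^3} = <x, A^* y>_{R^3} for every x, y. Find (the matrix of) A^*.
A^* = A^T =
[[-2, -3, 2],
 [-2, -1, 1],
 [3, 3, -2]]

For real matrices with standard dot products, the defining identity <Ax, y> = <x, A^* y> gives (Ax)^T y = x^T (A^*) y, i.e. x^T A^T y = x^T (A^*) y. Since this holds for all x, y, we must have A^* = A^T. Therefore
A^* =
[[-2, -3, 2],
 [-2, -1, 1],
 [3, 3, -2]].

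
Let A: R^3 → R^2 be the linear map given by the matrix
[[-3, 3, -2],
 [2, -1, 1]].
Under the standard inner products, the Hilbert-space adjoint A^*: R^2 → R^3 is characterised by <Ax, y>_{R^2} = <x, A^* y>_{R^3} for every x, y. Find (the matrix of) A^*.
A^* = A^T =
[[-3, 2],
 [3, -1],
 [-2, 1]]

For real matrices with standard dot products, the defining identity <Ax, y> = <x, A^* y> gives (Ax)^T y = x^T (A^*) y, i.e. x^T A^T y = x^T (A^*) y. Since this holds for all x, y, we must have A^* = A^T. Therefore
A^* =
[[-3, 2],
 [3, -1],
 [-2, 1]].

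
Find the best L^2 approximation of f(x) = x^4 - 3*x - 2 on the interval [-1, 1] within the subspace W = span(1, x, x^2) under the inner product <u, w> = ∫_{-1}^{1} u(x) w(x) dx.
g(x) = 6*x^2/7 - 3*x - 73/35

The best approximation g ∈ W is the orthogonal projection of f onto W. Writing g = a_0 + a_1 x + a_2 x^2, the coefficients solve the normal equations G · a = b where
  G_{ij} = <φ_i, φ_j> and b_i = <f, φ_i>, with φ_0 = 1, φ_1 = x, φ_2 = x^2.
G =
  [2, 0, 2/3]
  [0, 2/3, 0]
  [2/3, 0, 2/5],
b = (-18/5, -2, -22/21).
Solving gives a_0 = -73/35, a_1 = -3, a_2 = 6/7, so
  g(x) = 6*x^2/7 - 3*x - 73/35.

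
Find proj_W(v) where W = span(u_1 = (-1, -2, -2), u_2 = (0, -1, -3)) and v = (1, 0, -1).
proj_W(v) = (7/13, 9/26, -29/26)

Set up U = [u_1 | ... | u_2] ∈ R^(3×2). The projector onto W = col(U) is P = U (U^T U)^(-1) U^T.
Compute U^T U =
  [9, 8]
  [8, 10],
and U^T v = (1, 3).
Solve U^T U · c = U^T v for the coefficients: c = (-7/13, 19/26). The projection is proj_W(v) = U c.
Check: (v - proj_W(v)) · u_1 = 0  (should be 0).
Check: (v - proj_W(v)) · u_2 = 0  (should be 0).
Result: proj_W(v) = (7/13, 9/26, -29/26).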